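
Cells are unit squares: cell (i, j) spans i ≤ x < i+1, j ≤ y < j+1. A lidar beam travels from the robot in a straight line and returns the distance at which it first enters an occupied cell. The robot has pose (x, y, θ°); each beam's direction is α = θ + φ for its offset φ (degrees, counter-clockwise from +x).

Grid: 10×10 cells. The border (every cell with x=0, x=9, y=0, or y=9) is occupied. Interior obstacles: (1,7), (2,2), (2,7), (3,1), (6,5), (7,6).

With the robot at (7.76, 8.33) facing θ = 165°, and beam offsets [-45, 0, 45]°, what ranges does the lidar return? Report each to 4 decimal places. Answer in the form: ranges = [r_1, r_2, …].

beam 1: φ=-45°, α=120°
  direction (-0.5000, 0.8660); cell (7,8); t to first gridline: x 1.5200, y 0.7736 (then +2.0000 / +1.1547)
    (7,9) via y @ 0.7736  # hit
  → r_1 = 0.7736
beam 2: φ=0°, α=165°
  direction (-0.9659, 0.2588); cell (7,8); t to first gridline: x 0.7868, y 2.5887 (then +1.0353 / +3.8637)
    (6,8) via x @ 0.7868
    (5,8) via x @ 1.8221
    (5,9) via y @ 2.5887  # hit
  → r_2 = 2.5887
beam 3: φ=45°, α=210°
  direction (-0.8660, -0.5000); cell (7,8); t to first gridline: x 0.8776, y 0.6600 (then +1.1547 / +2.0000)
    (7,7) via y @ 0.6600
    (6,7) via x @ 0.8776
    (5,7) via x @ 2.0323
    (5,6) via y @ 2.6600
    (4,6) via x @ 3.1870
    (3,6) via x @ 4.3417
    (3,5) via y @ 4.6600
    (2,5) via x @ 5.4964
    (1,5) via x @ 6.6511
    (1,4) via y @ 6.6600
    (0,4) via x @ 7.8058  # hit
  → r_3 = 7.8058

ranges = [0.7736, 2.5887, 7.8058]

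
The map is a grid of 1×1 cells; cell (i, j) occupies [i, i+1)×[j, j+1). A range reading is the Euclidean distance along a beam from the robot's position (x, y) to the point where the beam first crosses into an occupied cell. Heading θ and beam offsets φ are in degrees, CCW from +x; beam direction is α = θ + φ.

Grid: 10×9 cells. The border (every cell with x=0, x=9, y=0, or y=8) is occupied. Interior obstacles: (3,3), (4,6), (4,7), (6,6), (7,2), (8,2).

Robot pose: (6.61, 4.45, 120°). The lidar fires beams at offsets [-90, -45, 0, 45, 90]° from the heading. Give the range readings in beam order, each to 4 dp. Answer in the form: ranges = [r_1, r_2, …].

ranges = [2.7597, 3.6752, 3.2200, 5.8079, 6.4779]

beam 1: φ=-90°, α=30°
  d=(0.8660,0.5000)  start (6,4)  tX=0.4503 tY=1.1000  stride 1/|dx|=1.1547 1/|dy|=2.0000
    cross x-line → (7,4), t=0.4503
    cross y-line → (7,5), t=1.1000
    cross x-line → (8,5), t=1.6050
    cross x-line → (9,5), t=2.7597 (wall)
  → r_1 = 2.7597
beam 2: φ=-45°, α=75°
  d=(0.2588,0.9659)  start (6,4)  tX=1.5068 tY=0.5694  stride 1/|dx|=3.8637 1/|dy|=1.0353
    cross y-line → (6,5), t=0.5694
    cross x-line → (7,5), t=1.5068
    cross y-line → (7,6), t=1.6047
    cross y-line → (7,7), t=2.6400
    cross y-line → (7,8), t=3.6752 (wall)
  → r_2 = 3.6752
beam 3: φ=0°, α=120°
  d=(-0.5000,0.8660)  start (6,4)  tX=1.2200 tY=0.6351  stride 1/|dx|=2.0000 1/|dy|=1.1547
    cross y-line → (6,5), t=0.6351
    cross x-line → (5,5), t=1.2200
    cross y-line → (5,6), t=1.7898
    cross y-line → (5,7), t=2.9445
    cross x-line → (4,7), t=3.2200 (wall)
  → r_3 = 3.2200
beam 4: φ=45°, α=165°
  d=(-0.9659,0.2588)  start (6,4)  tX=0.6315 tY=2.1250  stride 1/|dx|=1.0353 1/|dy|=3.8637
    cross x-line → (5,4), t=0.6315
    cross x-line → (4,4), t=1.6668
    cross y-line → (4,5), t=2.1250
    cross x-line → (3,5), t=2.7021
    cross x-line → (2,5), t=3.7373
    cross x-line → (1,5), t=4.7726
    cross x-line → (0,5), t=5.8079 (wall)
  → r_4 = 5.8079
beam 5: φ=90°, α=210°
  d=(-0.8660,-0.5000)  start (6,4)  tX=0.7044 tY=0.9000  stride 1/|dx|=1.1547 1/|dy|=2.0000
    cross x-line → (5,4), t=0.7044
    cross y-line → (5,3), t=0.9000
    cross x-line → (4,3), t=1.8591
    cross y-line → (4,2), t=2.9000
    cross x-line → (3,2), t=3.0138
    cross x-line → (2,2), t=4.1685
    cross y-line → (2,1), t=4.9000
    cross x-line → (1,1), t=5.3232
    cross x-line → (0,1), t=6.4779 (wall)
  → r_5 = 6.4779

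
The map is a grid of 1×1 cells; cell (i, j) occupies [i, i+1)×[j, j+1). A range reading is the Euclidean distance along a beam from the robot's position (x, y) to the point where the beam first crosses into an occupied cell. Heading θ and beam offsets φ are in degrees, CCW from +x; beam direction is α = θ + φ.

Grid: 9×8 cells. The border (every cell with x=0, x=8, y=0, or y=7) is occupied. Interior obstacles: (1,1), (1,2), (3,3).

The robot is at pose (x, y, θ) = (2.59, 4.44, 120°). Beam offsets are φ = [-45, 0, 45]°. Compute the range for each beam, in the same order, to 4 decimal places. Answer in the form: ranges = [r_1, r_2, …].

beam 1: φ=-45°, α=75°
  d=(0.2588,0.9659)  start (2,4)  tX=1.5841 tY=0.5798  stride 1/|dx|=3.8637 1/|dy|=1.0353
    cross y-line → (2,5), t=0.5798
    cross x-line → (3,5), t=1.5841
    cross y-line → (3,6), t=1.6150
    cross y-line → (3,7), t=2.6503 (wall)
  → r_1 = 2.6503
beam 2: φ=0°, α=120°
  d=(-0.5000,0.8660)  start (2,4)  tX=1.1800 tY=0.6466  stride 1/|dx|=2.0000 1/|dy|=1.1547
    cross y-line → (2,5), t=0.6466
    cross x-line → (1,5), t=1.1800
    cross y-line → (1,6), t=1.8013
    cross y-line → (1,7), t=2.9560 (wall)
  → r_2 = 2.9560
beam 3: φ=45°, α=165°
  d=(-0.9659,0.2588)  start (2,4)  tX=0.6108 tY=2.1637  stride 1/|dx|=1.0353 1/|dy|=3.8637
    cross x-line → (1,4), t=0.6108
    cross x-line → (0,4), t=1.6461 (wall)
  → r_3 = 1.6461

ranges = [2.6503, 2.9560, 1.6461]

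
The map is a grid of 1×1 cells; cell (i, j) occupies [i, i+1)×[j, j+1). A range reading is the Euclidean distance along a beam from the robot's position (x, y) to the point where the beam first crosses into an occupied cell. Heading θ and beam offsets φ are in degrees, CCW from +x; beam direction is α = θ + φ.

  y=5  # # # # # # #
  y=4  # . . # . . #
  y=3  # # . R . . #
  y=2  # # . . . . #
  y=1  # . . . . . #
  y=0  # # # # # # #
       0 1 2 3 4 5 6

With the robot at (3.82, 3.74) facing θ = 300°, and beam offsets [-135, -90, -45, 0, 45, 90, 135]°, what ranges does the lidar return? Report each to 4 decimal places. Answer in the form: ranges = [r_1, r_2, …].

beam 1: φ=-135°, α=165°
  dir = (cos 165°, sin 165°) = (-0.9659, 0.2588); from cell (3,3)
  next x-line at t=0.8489, next y-line at t=1.0046; Δt_x=1.0353, Δt_y=3.8637
    x: enter (2,3) at t=0.8489
    y: enter (2,4) at t=1.0046
    x: enter (1,4) at t=1.8842
    x: enter (0,4) at t=2.9195 ← occupied
  → r_1 = 2.9195
beam 2: φ=-90°, α=210°
  dir = (cos 210°, sin 210°) = (-0.8660, -0.5000); from cell (3,3)
  next x-line at t=0.9469, next y-line at t=1.4800; Δt_x=1.1547, Δt_y=2.0000
    x: enter (2,3) at t=0.9469
    y: enter (2,2) at t=1.4800
    x: enter (1,2) at t=2.1016 ← occupied
  → r_2 = 2.1016
beam 3: φ=-45°, α=255°
  dir = (cos 255°, sin 255°) = (-0.2588, -0.9659); from cell (3,3)
  next x-line at t=3.1682, next y-line at t=0.7661; Δt_x=3.8637, Δt_y=1.0353
    y: enter (3,2) at t=0.7661
    y: enter (3,1) at t=1.8014
    y: enter (3,0) at t=2.8367 ← occupied
  → r_3 = 2.8367
beam 4: φ=0°, α=300°
  dir = (cos 300°, sin 300°) = (0.5000, -0.8660); from cell (3,3)
  next x-line at t=0.3600, next y-line at t=0.8545; Δt_x=2.0000, Δt_y=1.1547
    x: enter (4,3) at t=0.3600
    y: enter (4,2) at t=0.8545
    y: enter (4,1) at t=2.0092
    x: enter (5,1) at t=2.3600
    y: enter (5,0) at t=3.1639 ← occupied
  → r_4 = 3.1639
beam 5: φ=45°, α=345°
  dir = (cos 345°, sin 345°) = (0.9659, -0.2588); from cell (3,3)
  next x-line at t=0.1863, next y-line at t=2.8591; Δt_x=1.0353, Δt_y=3.8637
    x: enter (4,3) at t=0.1863
    x: enter (5,3) at t=1.2216
    x: enter (6,3) at t=2.2569 ← occupied
  → r_5 = 2.2569
beam 6: φ=90°, α=30°
  dir = (cos 30°, sin 30°) = (0.8660, 0.5000); from cell (3,3)
  next x-line at t=0.2078, next y-line at t=0.5200; Δt_x=1.1547, Δt_y=2.0000
    x: enter (4,3) at t=0.2078
    y: enter (4,4) at t=0.5200
    x: enter (5,4) at t=1.3625
    x: enter (6,4) at t=2.5172 ← occupied
  → r_6 = 2.5172
beam 7: φ=135°, α=75°
  dir = (cos 75°, sin 75°) = (0.2588, 0.9659); from cell (3,3)
  next x-line at t=0.6955, next y-line at t=0.2692; Δt_x=3.8637, Δt_y=1.0353
    y: enter (3,4) at t=0.2692 ← occupied
  → r_7 = 0.2692

ranges = [2.9195, 2.1016, 2.8367, 3.1639, 2.2569, 2.5172, 0.2692]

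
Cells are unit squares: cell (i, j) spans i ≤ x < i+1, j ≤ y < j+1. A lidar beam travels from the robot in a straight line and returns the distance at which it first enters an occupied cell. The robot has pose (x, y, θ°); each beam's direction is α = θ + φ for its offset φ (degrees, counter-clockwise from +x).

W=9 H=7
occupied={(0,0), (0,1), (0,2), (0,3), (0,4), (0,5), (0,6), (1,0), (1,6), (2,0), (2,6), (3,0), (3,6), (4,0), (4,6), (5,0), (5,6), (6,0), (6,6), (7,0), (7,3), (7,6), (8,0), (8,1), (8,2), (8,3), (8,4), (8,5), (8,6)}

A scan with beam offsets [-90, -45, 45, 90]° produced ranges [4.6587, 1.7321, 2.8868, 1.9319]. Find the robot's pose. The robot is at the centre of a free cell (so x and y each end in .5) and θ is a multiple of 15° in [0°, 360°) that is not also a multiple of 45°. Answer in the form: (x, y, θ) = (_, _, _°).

Enumerate (i+0.5, j+0.5, θ) over the 34 free cells and 16 admissible headings. For each, cast all 4 beams and compare to the given ranges.
  (5.5, 5.5, 330°): beam 1 = 5.1962 ≠ 4.6587 ✗
  (3.5, 5.5, 60°): beam 1 = 4.0415 ≠ 4.6587 ✗
  (3.5, 5.5, 75°): beam 2 = 1.0000 ≠ 1.7321 ✗
  (1.5, 2.5, 330°): beam 1 = 1.0000 ≠ 4.6587 ✗
  (4.5, 5.5, 75°): beam 1 = 3.6235 ≠ 4.6587 ✗
  …
  (5.5, 2.5, 285°): r_1=4.6587, r_2=1.7321, r_3=2.8868, r_4=1.9319 — all match ✓
Unique over the lattice → pose = (5.5, 2.5, 285°).

(x, y, θ) = (5.5, 2.5, 285°)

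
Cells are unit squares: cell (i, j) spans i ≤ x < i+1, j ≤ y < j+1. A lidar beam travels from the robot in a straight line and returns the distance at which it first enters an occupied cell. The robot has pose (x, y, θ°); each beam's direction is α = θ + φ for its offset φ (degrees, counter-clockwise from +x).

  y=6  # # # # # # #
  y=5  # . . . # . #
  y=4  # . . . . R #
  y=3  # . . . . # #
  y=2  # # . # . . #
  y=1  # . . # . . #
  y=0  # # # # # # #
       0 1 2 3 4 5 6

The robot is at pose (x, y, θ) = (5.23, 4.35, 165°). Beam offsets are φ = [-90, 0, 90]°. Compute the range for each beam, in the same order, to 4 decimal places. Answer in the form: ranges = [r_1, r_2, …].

ranges = [1.7082, 4.3792, 0.3623]

beam 1: φ=-90°, α=75°
  direction (0.2588, 0.9659); cell (5,4); t to first gridline: x 2.9751, y 0.6729 (then +3.8637 / +1.0353)
    (5,5) via y @ 0.6729
    (5,6) via y @ 1.7082  # hit
  → r_1 = 1.7082
beam 2: φ=0°, α=165°
  direction (-0.9659, 0.2588); cell (5,4); t to first gridline: x 0.2381, y 2.5114 (then +1.0353 / +3.8637)
    (4,4) via x @ 0.2381
    (3,4) via x @ 1.2734
    (2,4) via x @ 2.3087
    (2,5) via y @ 2.5114
    (1,5) via x @ 3.3439
    (0,5) via x @ 4.3792  # hit
  → r_2 = 4.3792
beam 3: φ=90°, α=255°
  direction (-0.2588, -0.9659); cell (5,4); t to first gridline: x 0.8887, y 0.3623 (then +3.8637 / +1.0353)
    (5,3) via y @ 0.3623  # hit
  → r_3 = 0.3623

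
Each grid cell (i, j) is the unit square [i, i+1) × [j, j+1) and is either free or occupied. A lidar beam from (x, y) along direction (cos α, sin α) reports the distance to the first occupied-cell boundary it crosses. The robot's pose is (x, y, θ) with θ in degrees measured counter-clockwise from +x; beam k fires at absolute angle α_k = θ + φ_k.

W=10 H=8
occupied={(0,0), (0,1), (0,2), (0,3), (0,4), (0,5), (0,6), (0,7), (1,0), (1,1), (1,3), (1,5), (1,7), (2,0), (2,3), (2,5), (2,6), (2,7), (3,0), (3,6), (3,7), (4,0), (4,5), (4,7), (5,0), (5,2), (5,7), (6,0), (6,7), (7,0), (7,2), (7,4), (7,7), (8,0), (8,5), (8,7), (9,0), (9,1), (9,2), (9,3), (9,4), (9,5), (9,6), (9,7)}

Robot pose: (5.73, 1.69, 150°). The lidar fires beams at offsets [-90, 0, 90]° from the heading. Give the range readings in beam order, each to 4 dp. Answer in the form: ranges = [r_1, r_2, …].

ranges = [0.3580, 0.6200, 0.7967]

beam 1: φ=-90°, α=60°
  dir = (cos 60°, sin 60°) = (0.5000, 0.8660); from cell (5,1)
  next x-line at t=0.5400, next y-line at t=0.3580; Δt_x=2.0000, Δt_y=1.1547
    y: enter (5,2) at t=0.3580 ← occupied
  → r_1 = 0.3580
beam 2: φ=0°, α=150°
  dir = (cos 150°, sin 150°) = (-0.8660, 0.5000); from cell (5,1)
  next x-line at t=0.8429, next y-line at t=0.6200; Δt_x=1.1547, Δt_y=2.0000
    y: enter (5,2) at t=0.6200 ← occupied
  → r_2 = 0.6200
beam 3: φ=90°, α=240°
  dir = (cos 240°, sin 240°) = (-0.5000, -0.8660); from cell (5,1)
  next x-line at t=1.4600, next y-line at t=0.7967; Δt_x=2.0000, Δt_y=1.1547
    y: enter (5,0) at t=0.7967 ← occupied
  → r_3 = 0.7967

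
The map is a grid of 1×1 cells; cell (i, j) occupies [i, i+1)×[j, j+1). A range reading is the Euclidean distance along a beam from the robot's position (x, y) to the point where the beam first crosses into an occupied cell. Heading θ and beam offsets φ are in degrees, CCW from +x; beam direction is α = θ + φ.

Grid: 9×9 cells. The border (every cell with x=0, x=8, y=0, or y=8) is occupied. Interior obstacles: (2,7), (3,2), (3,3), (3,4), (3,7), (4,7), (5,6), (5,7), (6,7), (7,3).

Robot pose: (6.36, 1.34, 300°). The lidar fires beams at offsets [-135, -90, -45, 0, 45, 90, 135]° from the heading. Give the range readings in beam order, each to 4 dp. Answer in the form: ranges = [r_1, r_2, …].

beam 1: φ=-135°, α=165°
  dir = (cos 165°, sin 165°) = (-0.9659, 0.2588); from cell (6,1)
  next x-line at t=0.3727, next y-line at t=2.5500; Δt_x=1.0353, Δt_y=3.8637
    x: enter (5,1) at t=0.3727
    x: enter (4,1) at t=1.4080
    x: enter (3,1) at t=2.4433
    y: enter (3,2) at t=2.5500 ← occupied
  → r_1 = 2.5500
beam 2: φ=-90°, α=210°
  dir = (cos 210°, sin 210°) = (-0.8660, -0.5000); from cell (6,1)
  next x-line at t=0.4157, next y-line at t=0.6800; Δt_x=1.1547, Δt_y=2.0000
    x: enter (5,1) at t=0.4157
    y: enter (5,0) at t=0.6800 ← occupied
  → r_2 = 0.6800
beam 3: φ=-45°, α=255°
  dir = (cos 255°, sin 255°) = (-0.2588, -0.9659); from cell (6,1)
  next x-line at t=1.3909, next y-line at t=0.3520; Δt_x=3.8637, Δt_y=1.0353
    y: enter (6,0) at t=0.3520 ← occupied
  → r_3 = 0.3520
beam 4: φ=0°, α=300°
  dir = (cos 300°, sin 300°) = (0.5000, -0.8660); from cell (6,1)
  next x-line at t=1.2800, next y-line at t=0.3926; Δt_x=2.0000, Δt_y=1.1547
    y: enter (6,0) at t=0.3926 ← occupied
  → r_4 = 0.3926
beam 5: φ=45°, α=345°
  dir = (cos 345°, sin 345°) = (0.9659, -0.2588); from cell (6,1)
  next x-line at t=0.6626, next y-line at t=1.3137; Δt_x=1.0353, Δt_y=3.8637
    x: enter (7,1) at t=0.6626
    y: enter (7,0) at t=1.3137 ← occupied
  → r_5 = 1.3137
beam 6: φ=90°, α=30°
  dir = (cos 30°, sin 30°) = (0.8660, 0.5000); from cell (6,1)
  next x-line at t=0.7390, next y-line at t=1.3200; Δt_x=1.1547, Δt_y=2.0000
    x: enter (7,1) at t=0.7390
    y: enter (7,2) at t=1.3200
    x: enter (8,2) at t=1.8937 ← occupied
  → r_6 = 1.8937
beam 7: φ=135°, α=75°
  dir = (cos 75°, sin 75°) = (0.2588, 0.9659); from cell (6,1)
  next x-line at t=2.4728, next y-line at t=0.6833; Δt_x=3.8637, Δt_y=1.0353
    y: enter (6,2) at t=0.6833
    y: enter (6,3) at t=1.7186
    x: enter (7,3) at t=2.4728 ← occupied
  → r_7 = 2.4728

ranges = [2.5500, 0.6800, 0.3520, 0.3926, 1.3137, 1.8937, 2.4728]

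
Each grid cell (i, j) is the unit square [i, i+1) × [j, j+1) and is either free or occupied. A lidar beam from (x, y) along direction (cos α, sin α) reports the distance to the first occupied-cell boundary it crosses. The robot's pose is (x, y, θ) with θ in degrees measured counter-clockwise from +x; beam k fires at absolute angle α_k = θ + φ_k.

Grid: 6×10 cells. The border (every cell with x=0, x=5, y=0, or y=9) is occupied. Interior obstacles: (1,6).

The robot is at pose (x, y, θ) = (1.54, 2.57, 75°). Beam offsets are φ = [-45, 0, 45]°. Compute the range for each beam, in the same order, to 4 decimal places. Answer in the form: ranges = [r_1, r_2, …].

ranges = [3.9953, 6.6568, 1.0800]

beam 1: φ=-45°, α=30°
  cosα=0.8660 sinα=0.5000 | (1,2) | tMaxX 0.5312 tMaxY 0.8600 | tΔX 1.1547 tΔY 2.0000
    t=0.5312 [x] (2,2)
    t=0.8600 [y] (2,3)
    t=1.6859 [x] (3,3)
    t=2.8406 [x] (4,3)
    t=2.8600 [y] (4,4)
    t=3.9953 [x] (5,4) — stop
  → r_1 = 3.9953
beam 2: φ=0°, α=75°
  cosα=0.2588 sinα=0.9659 | (1,2) | tMaxX 1.7773 tMaxY 0.4452 | tΔX 3.8637 tΔY 1.0353
    t=0.4452 [y] (1,3)
    t=1.4804 [y] (1,4)
    t=1.7773 [x] (2,4)
    t=2.5157 [y] (2,5)
    t=3.5510 [y] (2,6)
    t=4.5863 [y] (2,7)
    t=5.6215 [y] (2,8)
    t=5.6410 [x] (3,8)
    t=6.6568 [y] (3,9) — stop
  → r_2 = 6.6568
beam 3: φ=45°, α=120°
  cosα=-0.5000 sinα=0.8660 | (1,2) | tMaxX 1.0800 tMaxY 0.4965 | tΔX 2.0000 tΔY 1.1547
    t=0.4965 [y] (1,3)
    t=1.0800 [x] (0,3) — stop
  → r_3 = 1.0800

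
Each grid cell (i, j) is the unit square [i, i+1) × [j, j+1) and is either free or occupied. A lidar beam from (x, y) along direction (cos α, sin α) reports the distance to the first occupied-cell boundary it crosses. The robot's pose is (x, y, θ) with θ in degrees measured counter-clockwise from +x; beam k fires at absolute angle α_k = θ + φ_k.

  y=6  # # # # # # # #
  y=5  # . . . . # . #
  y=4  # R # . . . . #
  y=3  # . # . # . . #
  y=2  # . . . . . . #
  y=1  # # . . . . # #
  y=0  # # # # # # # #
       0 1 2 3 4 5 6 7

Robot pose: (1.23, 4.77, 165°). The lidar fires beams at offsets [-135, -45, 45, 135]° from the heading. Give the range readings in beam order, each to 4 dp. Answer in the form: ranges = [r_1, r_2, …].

beam 1: φ=-135°, α=30°
  d=(0.8660,0.5000)  start (1,4)  tX=0.8891 tY=0.4600  stride 1/|dx|=1.1547 1/|dy|=2.0000
    cross y-line → (1,5), t=0.4600
    cross x-line → (2,5), t=0.8891
    cross x-line → (3,5), t=2.0438
    cross y-line → (3,6), t=2.4600 (wall)
  → r_1 = 2.4600
beam 2: φ=-45°, α=120°
  d=(-0.5000,0.8660)  start (1,4)  tX=0.4600 tY=0.2656  stride 1/|dx|=2.0000 1/|dy|=1.1547
    cross y-line → (1,5), t=0.2656
    cross x-line → (0,5), t=0.4600 (wall)
  → r_2 = 0.4600
beam 3: φ=45°, α=210°
  d=(-0.8660,-0.5000)  start (1,4)  tX=0.2656 tY=1.5400  stride 1/|dx|=1.1547 1/|dy|=2.0000
    cross x-line → (0,4), t=0.2656 (wall)
  → r_3 = 0.2656
beam 4: φ=135°, α=300°
  d=(0.5000,-0.8660)  start (1,4)  tX=1.5400 tY=0.8891  stride 1/|dx|=2.0000 1/|dy|=1.1547
    cross y-line → (1,3), t=0.8891
    cross x-line → (2,3), t=1.5400 (wall)
  → r_4 = 1.5400

ranges = [2.4600, 0.4600, 0.2656, 1.5400]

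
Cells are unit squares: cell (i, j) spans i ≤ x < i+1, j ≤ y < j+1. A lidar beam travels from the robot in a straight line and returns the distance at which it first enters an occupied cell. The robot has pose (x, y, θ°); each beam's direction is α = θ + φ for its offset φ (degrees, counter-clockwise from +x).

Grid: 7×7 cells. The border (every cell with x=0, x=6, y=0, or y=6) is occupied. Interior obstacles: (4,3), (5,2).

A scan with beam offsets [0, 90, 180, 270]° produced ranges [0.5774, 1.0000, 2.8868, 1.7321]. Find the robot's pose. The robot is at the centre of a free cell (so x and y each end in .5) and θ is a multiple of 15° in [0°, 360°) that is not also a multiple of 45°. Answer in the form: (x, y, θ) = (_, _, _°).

Enumerate (i+0.5, j+0.5, θ) over the 23 free cells and 16 admissible headings. For each, cast all 4 beams and compare to the given ranges.
  (2.5, 5.5, 60°): beam 3 = 3.0000 ≠ 2.8868 ✗
  (3.5, 4.5, 300°): beam 1 = 1.0000 ≠ 0.5774 ✗
  (3.5, 5.5, 15°): beam 1 = 1.9319 ≠ 0.5774 ✗
  …
  (1.5, 4.5, 150°): r_1=0.5774, r_2=1.0000, r_3=2.8868, r_4=1.7321 — all match ✓
Only this pose fits every beam.

(x, y, θ) = (1.5, 4.5, 150°)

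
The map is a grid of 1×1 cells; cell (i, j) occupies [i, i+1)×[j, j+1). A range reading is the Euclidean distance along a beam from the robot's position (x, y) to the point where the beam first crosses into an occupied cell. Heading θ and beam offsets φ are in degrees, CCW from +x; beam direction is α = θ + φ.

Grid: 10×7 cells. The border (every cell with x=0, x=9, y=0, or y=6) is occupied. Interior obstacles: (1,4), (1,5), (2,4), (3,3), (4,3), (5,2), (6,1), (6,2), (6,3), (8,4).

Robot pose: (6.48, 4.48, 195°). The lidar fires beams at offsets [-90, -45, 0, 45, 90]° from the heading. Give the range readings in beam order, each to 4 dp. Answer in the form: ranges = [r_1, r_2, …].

beam 1: φ=-90°, α=105°
  dir = (cos 105°, sin 105°) = (-0.2588, 0.9659); from cell (6,4)
  next x-line at t=1.8546, next y-line at t=0.5383; Δt_x=3.8637, Δt_y=1.0353
    y: enter (6,5) at t=0.5383
    y: enter (6,6) at t=1.5736 ← occupied
  → r_1 = 1.5736
beam 2: φ=-45°, α=150°
  dir = (cos 150°, sin 150°) = (-0.8660, 0.5000); from cell (6,4)
  next x-line at t=0.5543, next y-line at t=1.0400; Δt_x=1.1547, Δt_y=2.0000
    x: enter (5,4) at t=0.5543
    y: enter (5,5) at t=1.0400
    x: enter (4,5) at t=1.7090
    x: enter (3,5) at t=2.8637
    y: enter (3,6) at t=3.0400 ← occupied
  → r_2 = 3.0400
beam 3: φ=0°, α=195°
  dir = (cos 195°, sin 195°) = (-0.9659, -0.2588); from cell (6,4)
  next x-line at t=0.4969, next y-line at t=1.8546; Δt_x=1.0353, Δt_y=3.8637
    x: enter (5,4) at t=0.4969
    x: enter (4,4) at t=1.5322
    y: enter (4,3) at t=1.8546 ← occupied
  → r_3 = 1.8546
beam 4: φ=45°, α=240°
  dir = (cos 240°, sin 240°) = (-0.5000, -0.8660); from cell (6,4)
  next x-line at t=0.9600, next y-line at t=0.5543; Δt_x=2.0000, Δt_y=1.1547
    y: enter (6,3) at t=0.5543 ← occupied
  → r_4 = 0.5543
beam 5: φ=90°, α=285°
  dir = (cos 285°, sin 285°) = (0.2588, -0.9659); from cell (6,4)
  next x-line at t=2.0091, next y-line at t=0.4969; Δt_x=3.8637, Δt_y=1.0353
    y: enter (6,3) at t=0.4969 ← occupied
  → r_5 = 0.4969

ranges = [1.5736, 3.0400, 1.8546, 0.5543, 0.4969]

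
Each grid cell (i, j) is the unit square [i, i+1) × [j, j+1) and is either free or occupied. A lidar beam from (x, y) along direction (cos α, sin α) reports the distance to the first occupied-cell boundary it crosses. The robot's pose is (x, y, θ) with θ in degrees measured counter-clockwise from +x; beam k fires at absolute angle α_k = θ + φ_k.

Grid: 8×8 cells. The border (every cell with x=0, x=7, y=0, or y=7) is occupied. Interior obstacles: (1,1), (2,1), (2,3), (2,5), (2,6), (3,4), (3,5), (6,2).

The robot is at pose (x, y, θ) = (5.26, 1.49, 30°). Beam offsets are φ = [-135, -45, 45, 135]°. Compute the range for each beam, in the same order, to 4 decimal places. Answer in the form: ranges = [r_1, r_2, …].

beam 1: φ=-135°, α=255°
  d=(-0.2588,-0.9659)  start (5,1)  tX=1.0046 tY=0.5073  stride 1/|dx|=3.8637 1/|dy|=1.0353
    cross y-line → (5,0), t=0.5073 (wall)
  → r_1 = 0.5073
beam 2: φ=-45°, α=345°
  d=(0.9659,-0.2588)  start (5,1)  tX=0.7661 tY=1.8932  stride 1/|dx|=1.0353 1/|dy|=3.8637
    cross x-line → (6,1), t=0.7661
    cross x-line → (7,1), t=1.8014 (wall)
  → r_2 = 1.8014
beam 3: φ=45°, α=75°
  d=(0.2588,0.9659)  start (5,1)  tX=2.8591 tY=0.5280  stride 1/|dx|=3.8637 1/|dy|=1.0353
    cross y-line → (5,2), t=0.5280
    cross y-line → (5,3), t=1.5633
    cross y-line → (5,4), t=2.5985
    cross x-line → (6,4), t=2.8591
    cross y-line → (6,5), t=3.6338
    cross y-line → (6,6), t=4.6691
    cross y-line → (6,7), t=5.7044 (wall)
  → r_3 = 5.7044
beam 4: φ=135°, α=165°
  d=(-0.9659,0.2588)  start (5,1)  tX=0.2692 tY=1.9705  stride 1/|dx|=1.0353 1/|dy|=3.8637
    cross x-line → (4,1), t=0.2692
    cross x-line → (3,1), t=1.3044
    cross y-line → (3,2), t=1.9705
    cross x-line → (2,2), t=2.3397
    cross x-line → (1,2), t=3.3750
    cross x-line → (0,2), t=4.4103 (wall)
  → r_4 = 4.4103

ranges = [0.5073, 1.8014, 5.7044, 4.4103]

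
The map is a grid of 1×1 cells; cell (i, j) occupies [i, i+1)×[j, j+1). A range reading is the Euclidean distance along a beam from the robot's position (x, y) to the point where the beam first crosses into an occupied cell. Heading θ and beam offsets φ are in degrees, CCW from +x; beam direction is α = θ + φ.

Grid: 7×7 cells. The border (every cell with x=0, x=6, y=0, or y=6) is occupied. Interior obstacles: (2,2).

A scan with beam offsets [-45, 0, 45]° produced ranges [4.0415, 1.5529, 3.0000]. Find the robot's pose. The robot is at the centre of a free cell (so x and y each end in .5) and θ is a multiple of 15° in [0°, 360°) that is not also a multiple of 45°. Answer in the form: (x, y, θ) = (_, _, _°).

(x, y, θ) = (4.5, 2.5, 165°)

The pose lattice has 24·16 = 384 candidates. Test each by forward raycasting.
  (2.5, 4.5, 15°): beam 2 = 3.6235 ≠ 1.5529 ✗
  (3.5, 2.5, 345°): beam 1 = 1.7321 ≠ 4.0415 ✗
  (2.5, 1.5, 150°): beam 1 = 0.5176 ≠ 4.0415 ✗
  …
  (4.5, 2.5, 165°): r_1=4.0415, r_2=1.5529, r_3=3.0000 — all match ✓
No second candidate reproduces the full scan.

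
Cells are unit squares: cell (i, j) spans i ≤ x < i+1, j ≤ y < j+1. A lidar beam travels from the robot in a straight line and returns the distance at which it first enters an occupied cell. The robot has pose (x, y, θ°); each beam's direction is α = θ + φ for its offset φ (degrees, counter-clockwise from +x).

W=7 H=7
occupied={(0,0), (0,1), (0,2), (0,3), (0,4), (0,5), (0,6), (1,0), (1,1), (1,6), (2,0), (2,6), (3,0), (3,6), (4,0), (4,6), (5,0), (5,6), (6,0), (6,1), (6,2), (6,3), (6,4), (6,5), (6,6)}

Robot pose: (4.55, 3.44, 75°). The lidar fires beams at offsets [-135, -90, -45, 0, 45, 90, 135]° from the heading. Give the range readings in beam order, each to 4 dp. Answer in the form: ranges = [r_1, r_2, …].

beam 1: φ=-135°, α=300°
  cosα=0.5000 sinα=-0.8660 | (4,3) | tMaxX 0.9000 tMaxY 0.5081 | tΔX 2.0000 tΔY 1.1547
    t=0.5081 [y] (4,2)
    t=0.9000 [x] (5,2)
    t=1.6628 [y] (5,1)
    t=2.8175 [y] (5,0) — stop
  → r_1 = 2.8175
beam 2: φ=-90°, α=345°
  cosα=0.9659 sinα=-0.2588 | (4,3) | tMaxX 0.4659 tMaxY 1.7000 | tΔX 1.0353 tΔY 3.8637
    t=0.4659 [x] (5,3)
    t=1.5012 [x] (6,3) — stop
  → r_2 = 1.5012
beam 3: φ=-45°, α=30°
  cosα=0.8660 sinα=0.5000 | (4,3) | tMaxX 0.5196 tMaxY 1.1200 | tΔX 1.1547 tΔY 2.0000
    t=0.5196 [x] (5,3)
    t=1.1200 [y] (5,4)
    t=1.6743 [x] (6,4) — stop
  → r_3 = 1.6743
beam 4: φ=0°, α=75°
  cosα=0.2588 sinα=0.9659 | (4,3) | tMaxX 1.7387 tMaxY 0.5798 | tΔX 3.8637 tΔY 1.0353
    t=0.5798 [y] (4,4)
    t=1.6150 [y] (4,5)
    t=1.7387 [x] (5,5)
    t=2.6503 [y] (5,6) — stop
  → r_4 = 2.6503
beam 5: φ=45°, α=120°
  cosα=-0.5000 sinα=0.8660 | (4,3) | tMaxX 1.1000 tMaxY 0.6466 | tΔX 2.0000 tΔY 1.1547
    t=0.6466 [y] (4,4)
    t=1.1000 [x] (3,4)
    t=1.8013 [y] (3,5)
    t=2.9560 [y] (3,6) — stop
  → r_5 = 2.9560
beam 6: φ=90°, α=165°
  cosα=-0.9659 sinα=0.2588 | (4,3) | tMaxX 0.5694 tMaxY 2.1637 | tΔX 1.0353 tΔY 3.8637
    t=0.5694 [x] (3,3)
    t=1.6047 [x] (2,3)
    t=2.1637 [y] (2,4)
    t=2.6400 [x] (1,4)
    t=3.6752 [x] (0,4) — stop
  → r_6 = 3.6752
beam 7: φ=135°, α=210°
  cosα=-0.8660 sinα=-0.5000 | (4,3) | tMaxX 0.6351 tMaxY 0.8800 | tΔX 1.1547 tΔY 2.0000
    t=0.6351 [x] (3,3)
    t=0.8800 [y] (3,2)
    t=1.7898 [x] (2,2)
    t=2.8800 [y] (2,1)
    t=2.9445 [x] (1,1) — stop
  → r_7 = 2.9445

ranges = [2.8175, 1.5012, 1.6743, 2.6503, 2.9560, 3.6752, 2.9445]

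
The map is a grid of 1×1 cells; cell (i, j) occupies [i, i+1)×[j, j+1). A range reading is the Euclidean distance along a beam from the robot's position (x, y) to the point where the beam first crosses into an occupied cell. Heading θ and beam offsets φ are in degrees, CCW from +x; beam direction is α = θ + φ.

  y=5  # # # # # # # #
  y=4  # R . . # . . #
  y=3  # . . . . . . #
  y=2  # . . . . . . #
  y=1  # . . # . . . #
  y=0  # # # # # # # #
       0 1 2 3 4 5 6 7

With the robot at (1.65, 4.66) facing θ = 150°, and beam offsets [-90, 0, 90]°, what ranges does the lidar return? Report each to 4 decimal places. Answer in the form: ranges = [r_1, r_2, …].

ranges = [0.3926, 0.6800, 1.3000]

beam 1: φ=-90°, α=60°
  dir = (cos 60°, sin 60°) = (0.5000, 0.8660); from cell (1,4)
  next x-line at t=0.7000, next y-line at t=0.3926; Δt_x=2.0000, Δt_y=1.1547
    y: enter (1,5) at t=0.3926 ← occupied
  → r_1 = 0.3926
beam 2: φ=0°, α=150°
  dir = (cos 150°, sin 150°) = (-0.8660, 0.5000); from cell (1,4)
  next x-line at t=0.7506, next y-line at t=0.6800; Δt_x=1.1547, Δt_y=2.0000
    y: enter (1,5) at t=0.6800 ← occupied
  → r_2 = 0.6800
beam 3: φ=90°, α=240°
  dir = (cos 240°, sin 240°) = (-0.5000, -0.8660); from cell (1,4)
  next x-line at t=1.3000, next y-line at t=0.7621; Δt_x=2.0000, Δt_y=1.1547
    y: enter (1,3) at t=0.7621
    x: enter (0,3) at t=1.3000 ← occupied
  → r_3 = 1.3000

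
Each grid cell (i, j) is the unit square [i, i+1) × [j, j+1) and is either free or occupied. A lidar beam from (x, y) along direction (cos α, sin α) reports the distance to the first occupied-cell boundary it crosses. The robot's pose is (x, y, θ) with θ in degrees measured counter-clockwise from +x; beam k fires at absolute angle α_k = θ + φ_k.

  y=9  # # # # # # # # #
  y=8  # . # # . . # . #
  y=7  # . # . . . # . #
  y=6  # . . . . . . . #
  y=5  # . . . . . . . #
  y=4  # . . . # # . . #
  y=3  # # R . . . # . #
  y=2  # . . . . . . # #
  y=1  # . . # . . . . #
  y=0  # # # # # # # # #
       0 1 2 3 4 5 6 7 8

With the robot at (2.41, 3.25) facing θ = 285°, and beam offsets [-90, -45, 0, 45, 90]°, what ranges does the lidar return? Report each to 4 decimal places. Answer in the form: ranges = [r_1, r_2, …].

ranges = [0.4245, 2.5981, 2.2796, 4.5000, 2.8978]

beam 1: φ=-90°, α=195°
  d=(-0.9659,-0.2588)  start (2,3)  tX=0.4245 tY=0.9659  stride 1/|dx|=1.0353 1/|dy|=3.8637
    cross x-line → (1,3), t=0.4245 (wall)
  → r_1 = 0.4245
beam 2: φ=-45°, α=240°
  d=(-0.5000,-0.8660)  start (2,3)  tX=0.8200 tY=0.2887  stride 1/|dx|=2.0000 1/|dy|=1.1547
    cross y-line → (2,2), t=0.2887
    cross x-line → (1,2), t=0.8200
    cross y-line → (1,1), t=1.4434
    cross y-line → (1,0), t=2.5981 (wall)
  → r_2 = 2.5981
beam 3: φ=0°, α=285°
  d=(0.2588,-0.9659)  start (2,3)  tX=2.2796 tY=0.2588  stride 1/|dx|=3.8637 1/|dy|=1.0353
    cross y-line → (2,2), t=0.2588
    cross y-line → (2,1), t=1.2941
    cross x-line → (3,1), t=2.2796 (wall)
  → r_3 = 2.2796
beam 4: φ=45°, α=330°
  d=(0.8660,-0.5000)  start (2,3)  tX=0.6813 tY=0.5000  stride 1/|dx|=1.1547 1/|dy|=2.0000
    cross y-line → (2,2), t=0.5000
    cross x-line → (3,2), t=0.6813
    cross x-line → (4,2), t=1.8360
    cross y-line → (4,1), t=2.5000
    cross x-line → (5,1), t=2.9907
    cross x-line → (6,1), t=4.1454
    cross y-line → (6,0), t=4.5000 (wall)
  → r_4 = 4.5000
beam 5: φ=90°, α=15°
  d=(0.9659,0.2588)  start (2,3)  tX=0.6108 tY=2.8978  stride 1/|dx|=1.0353 1/|dy|=3.8637
    cross x-line → (3,3), t=0.6108
    cross x-line → (4,3), t=1.6461
    cross x-line → (5,3), t=2.6814
    cross y-line → (5,4), t=2.8978 (wall)
  → r_5 = 2.8978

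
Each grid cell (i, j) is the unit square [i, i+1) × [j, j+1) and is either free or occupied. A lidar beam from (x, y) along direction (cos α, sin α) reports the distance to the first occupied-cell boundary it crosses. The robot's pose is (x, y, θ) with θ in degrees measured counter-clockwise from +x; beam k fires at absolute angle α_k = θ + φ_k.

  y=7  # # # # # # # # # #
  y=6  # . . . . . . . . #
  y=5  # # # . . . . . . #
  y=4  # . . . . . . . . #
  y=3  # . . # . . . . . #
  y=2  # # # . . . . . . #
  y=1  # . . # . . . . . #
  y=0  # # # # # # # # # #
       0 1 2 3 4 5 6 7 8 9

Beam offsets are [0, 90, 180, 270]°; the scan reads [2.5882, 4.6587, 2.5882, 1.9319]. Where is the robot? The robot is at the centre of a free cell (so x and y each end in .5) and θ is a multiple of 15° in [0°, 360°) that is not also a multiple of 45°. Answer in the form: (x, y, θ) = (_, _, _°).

(x, y, θ) = (4.5, 4.5, 255°)

Enumerate (i+0.5, j+0.5, θ) over the 42 free cells and 16 admissible headings. For each, cast all 4 beams and compare to the given ranges.
  (8.5, 5.5, 330°): beam 1 = 0.5774 ≠ 2.5882 ✗
  (7.5, 1.5, 150°): beam 1 = 4.0415 ≠ 2.5882 ✗
  (3.5, 4.5, 120°): beam 1 = 1.0000 ≠ 2.5882 ✗
  (7.5, 1.5, 120°): beam 1 = 6.3509 ≠ 2.5882 ✗
  (8.5, 1.5, 75°): beam 1 = 1.9319 ≠ 2.5882 ✗
  …
  (4.5, 4.5, 255°): r_1=2.5882, r_2=4.6587, r_3=2.5882, r_4=1.9319 — all match ✓
Only this pose fits every beam.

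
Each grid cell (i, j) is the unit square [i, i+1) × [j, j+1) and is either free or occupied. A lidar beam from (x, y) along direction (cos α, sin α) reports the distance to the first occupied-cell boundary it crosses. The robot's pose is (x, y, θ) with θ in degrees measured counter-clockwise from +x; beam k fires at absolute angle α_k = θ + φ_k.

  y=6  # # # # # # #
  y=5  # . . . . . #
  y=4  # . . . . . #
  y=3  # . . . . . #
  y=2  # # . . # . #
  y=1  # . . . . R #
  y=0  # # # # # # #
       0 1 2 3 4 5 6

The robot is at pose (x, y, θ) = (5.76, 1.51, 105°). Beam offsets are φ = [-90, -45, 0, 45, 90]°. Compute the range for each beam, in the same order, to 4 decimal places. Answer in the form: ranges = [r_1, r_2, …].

beam 1: φ=-90°, α=15°
  direction (0.9659, 0.2588); cell (5,1); t to first gridline: x 0.2485, y 1.8932 (then +1.0353 / +3.8637)
    (6,1) via x @ 0.2485  # hit
  → r_1 = 0.2485
beam 2: φ=-45°, α=60°
  direction (0.5000, 0.8660); cell (5,1); t to first gridline: x 0.4800, y 0.5658 (then +2.0000 / +1.1547)
    (6,1) via x @ 0.4800  # hit
  → r_2 = 0.4800
beam 3: φ=0°, α=105°
  direction (-0.2588, 0.9659); cell (5,1); t to first gridline: x 2.9364, y 0.5073 (then +3.8637 / +1.0353)
    (5,2) via y @ 0.5073
    (5,3) via y @ 1.5426
    (5,4) via y @ 2.5778
    (4,4) via x @ 2.9364
    (4,5) via y @ 3.6131
    (4,6) via y @ 4.6484  # hit
  → r_3 = 4.6484
beam 4: φ=45°, α=150°
  direction (-0.8660, 0.5000); cell (5,1); t to first gridline: x 0.8776, y 0.9800 (then +1.1547 / +2.0000)
    (4,1) via x @ 0.8776
    (4,2) via y @ 0.9800  # hit
  → r_4 = 0.9800
beam 5: φ=90°, α=195°
  direction (-0.9659, -0.2588); cell (5,1); t to first gridline: x 0.7868, y 1.9705 (then +1.0353 / +3.8637)
    (4,1) via x @ 0.7868
    (3,1) via x @ 1.8221
    (3,0) via y @ 1.9705  # hit
  → r_5 = 1.9705

ranges = [0.2485, 0.4800, 4.6484, 0.9800, 1.9705]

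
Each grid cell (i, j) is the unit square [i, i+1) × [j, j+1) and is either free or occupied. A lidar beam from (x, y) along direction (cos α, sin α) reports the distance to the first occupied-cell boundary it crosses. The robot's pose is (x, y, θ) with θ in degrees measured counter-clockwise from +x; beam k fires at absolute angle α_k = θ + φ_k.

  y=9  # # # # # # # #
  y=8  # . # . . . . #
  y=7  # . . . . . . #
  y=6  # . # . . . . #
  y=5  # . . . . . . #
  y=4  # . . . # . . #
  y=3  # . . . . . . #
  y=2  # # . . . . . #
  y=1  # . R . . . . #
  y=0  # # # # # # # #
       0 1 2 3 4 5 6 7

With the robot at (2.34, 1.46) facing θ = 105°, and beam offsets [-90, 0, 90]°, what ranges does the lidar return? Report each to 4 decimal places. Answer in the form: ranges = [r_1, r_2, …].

beam 1: φ=-90°, α=15°
  dir = (cos 15°, sin 15°) = (0.9659, 0.2588); from cell (2,1)
  next x-line at t=0.6833, next y-line at t=2.0864; Δt_x=1.0353, Δt_y=3.8637
    x: enter (3,1) at t=0.6833
    x: enter (4,1) at t=1.7186
    y: enter (4,2) at t=2.0864
    x: enter (5,2) at t=2.7538
    x: enter (6,2) at t=3.7891
    x: enter (7,2) at t=4.8244 ← occupied
  → r_1 = 4.8244
beam 2: φ=0°, α=105°
  dir = (cos 105°, sin 105°) = (-0.2588, 0.9659); from cell (2,1)
  next x-line at t=1.3137, next y-line at t=0.5590; Δt_x=3.8637, Δt_y=1.0353
    y: enter (2,2) at t=0.5590
    x: enter (1,2) at t=1.3137 ← occupied
  → r_2 = 1.3137
beam 3: φ=90°, α=195°
  dir = (cos 195°, sin 195°) = (-0.9659, -0.2588); from cell (2,1)
  next x-line at t=0.3520, next y-line at t=1.7773; Δt_x=1.0353, Δt_y=3.8637
    x: enter (1,1) at t=0.3520
    x: enter (0,1) at t=1.3873 ← occupied
  → r_3 = 1.3873

ranges = [4.8244, 1.3137, 1.3873]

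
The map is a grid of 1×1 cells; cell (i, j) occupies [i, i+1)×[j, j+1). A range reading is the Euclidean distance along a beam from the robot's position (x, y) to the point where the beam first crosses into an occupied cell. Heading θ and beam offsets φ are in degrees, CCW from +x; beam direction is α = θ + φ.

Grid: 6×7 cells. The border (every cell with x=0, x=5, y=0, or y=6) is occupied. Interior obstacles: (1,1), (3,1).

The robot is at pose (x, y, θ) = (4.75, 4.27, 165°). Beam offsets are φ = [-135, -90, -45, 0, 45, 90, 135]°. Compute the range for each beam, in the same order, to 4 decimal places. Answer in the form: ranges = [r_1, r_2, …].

ranges = [0.2887, 0.9659, 1.9976, 3.8823, 4.3301, 2.8978, 0.5000]

beam 1: φ=-135°, α=30°
  cosα=0.8660 sinα=0.5000 | (4,4) | tMaxX 0.2887 tMaxY 1.4600 | tΔX 1.1547 tΔY 2.0000
    t=0.2887 [x] (5,4) — stop
  → r_1 = 0.2887
beam 2: φ=-90°, α=75°
  cosα=0.2588 sinα=0.9659 | (4,4) | tMaxX 0.9659 tMaxY 0.7558 | tΔX 3.8637 tΔY 1.0353
    t=0.7558 [y] (4,5)
    t=0.9659 [x] (5,5) — stop
  → r_2 = 0.9659
beam 3: φ=-45°, α=120°
  cosα=-0.5000 sinα=0.8660 | (4,4) | tMaxX 1.5000 tMaxY 0.8429 | tΔX 2.0000 tΔY 1.1547
    t=0.8429 [y] (4,5)
    t=1.5000 [x] (3,5)
    t=1.9976 [y] (3,6) — stop
  → r_3 = 1.9976
beam 4: φ=0°, α=165°
  cosα=-0.9659 sinα=0.2588 | (4,4) | tMaxX 0.7765 tMaxY 2.8205 | tΔX 1.0353 tΔY 3.8637
    t=0.7765 [x] (3,4)
    t=1.8117 [x] (2,4)
    t=2.8205 [y] (2,5)
    t=2.8470 [x] (1,5)
    t=3.8823 [x] (0,5) — stop
  → r_4 = 3.8823
beam 5: φ=45°, α=210°
  cosα=-0.8660 sinα=-0.5000 | (4,4) | tMaxX 0.8660 tMaxY 0.5400 | tΔX 1.1547 tΔY 2.0000
    t=0.5400 [y] (4,3)
    t=0.8660 [x] (3,3)
    t=2.0207 [x] (2,3)
    t=2.5400 [y] (2,2)
    t=3.1754 [x] (1,2)
    t=4.3301 [x] (0,2) — stop
  → r_5 = 4.3301
beam 6: φ=90°, α=255°
  cosα=-0.2588 sinα=-0.9659 | (4,4) | tMaxX 2.8978 tMaxY 0.2795 | tΔX 3.8637 tΔY 1.0353
    t=0.2795 [y] (4,3)
    t=1.3148 [y] (4,2)
    t=2.3501 [y] (4,1)
    t=2.8978 [x] (3,1) — stop
  → r_6 = 2.8978
beam 7: φ=135°, α=300°
  cosα=0.5000 sinα=-0.8660 | (4,4) | tMaxX 0.5000 tMaxY 0.3118 | tΔX 2.0000 tΔY 1.1547
    t=0.3118 [y] (4,3)
    t=0.5000 [x] (5,3) — stop
  → r_7 = 0.5000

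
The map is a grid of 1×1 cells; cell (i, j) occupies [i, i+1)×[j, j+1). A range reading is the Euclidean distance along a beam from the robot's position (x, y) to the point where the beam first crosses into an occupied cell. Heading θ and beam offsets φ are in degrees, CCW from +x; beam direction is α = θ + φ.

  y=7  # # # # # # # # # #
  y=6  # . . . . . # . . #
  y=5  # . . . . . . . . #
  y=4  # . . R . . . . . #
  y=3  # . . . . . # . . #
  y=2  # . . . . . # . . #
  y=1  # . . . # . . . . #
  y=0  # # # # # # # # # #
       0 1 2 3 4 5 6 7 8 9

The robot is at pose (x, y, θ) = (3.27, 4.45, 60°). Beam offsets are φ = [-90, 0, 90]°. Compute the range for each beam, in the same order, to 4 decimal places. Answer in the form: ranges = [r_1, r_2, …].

ranges = [3.1523, 2.9445, 2.6212]

beam 1: φ=-90°, α=330°
  cosα=0.8660 sinα=-0.5000 | (3,4) | tMaxX 0.8429 tMaxY 0.9000 | tΔX 1.1547 tΔY 2.0000
    t=0.8429 [x] (4,4)
    t=0.9000 [y] (4,3)
    t=1.9976 [x] (5,3)
    t=2.9000 [y] (5,2)
    t=3.1523 [x] (6,2) — stop
  → r_1 = 3.1523
beam 2: φ=0°, α=60°
  cosα=0.5000 sinα=0.8660 | (3,4) | tMaxX 1.4600 tMaxY 0.6351 | tΔX 2.0000 tΔY 1.1547
    t=0.6351 [y] (3,5)
    t=1.4600 [x] (4,5)
    t=1.7898 [y] (4,6)
    t=2.9445 [y] (4,7) — stop
  → r_2 = 2.9445
beam 3: φ=90°, α=150°
  cosα=-0.8660 sinα=0.5000 | (3,4) | tMaxX 0.3118 tMaxY 1.1000 | tΔX 1.1547 tΔY 2.0000
    t=0.3118 [x] (2,4)
    t=1.1000 [y] (2,5)
    t=1.4665 [x] (1,5)
    t=2.6212 [x] (0,5) — stop
  → r_3 = 2.6212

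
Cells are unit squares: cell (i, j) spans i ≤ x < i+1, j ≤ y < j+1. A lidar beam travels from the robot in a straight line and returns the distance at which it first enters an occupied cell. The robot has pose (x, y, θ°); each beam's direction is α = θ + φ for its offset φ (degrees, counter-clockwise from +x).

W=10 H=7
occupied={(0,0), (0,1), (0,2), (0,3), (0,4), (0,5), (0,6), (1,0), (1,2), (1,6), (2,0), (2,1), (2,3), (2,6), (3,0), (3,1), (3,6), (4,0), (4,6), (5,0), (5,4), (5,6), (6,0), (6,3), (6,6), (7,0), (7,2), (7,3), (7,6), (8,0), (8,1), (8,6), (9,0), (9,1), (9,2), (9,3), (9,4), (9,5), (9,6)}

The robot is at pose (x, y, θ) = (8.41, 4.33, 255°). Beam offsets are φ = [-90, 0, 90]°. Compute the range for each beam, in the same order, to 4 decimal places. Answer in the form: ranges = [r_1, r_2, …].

beam 1: φ=-90°, α=165°
  d=(-0.9659,0.2588)  start (8,4)  tX=0.4245 tY=2.5887  stride 1/|dx|=1.0353 1/|dy|=3.8637
    cross x-line → (7,4), t=0.4245
    cross x-line → (6,4), t=1.4597
    cross x-line → (5,4), t=2.4950 (wall)
  → r_1 = 2.4950
beam 2: φ=0°, α=255°
  d=(-0.2588,-0.9659)  start (8,4)  tX=1.5841 tY=0.3416  stride 1/|dx|=3.8637 1/|dy|=1.0353
    cross y-line → (8,3), t=0.3416
    cross y-line → (8,2), t=1.3769
    cross x-line → (7,2), t=1.5841 (wall)
  → r_2 = 1.5841
beam 3: φ=90°, α=345°
  d=(0.9659,-0.2588)  start (8,4)  tX=0.6108 tY=1.2750  stride 1/|dx|=1.0353 1/|dy|=3.8637
    cross x-line → (9,4), t=0.6108 (wall)
  → r_3 = 0.6108

ranges = [2.4950, 1.5841, 0.6108]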